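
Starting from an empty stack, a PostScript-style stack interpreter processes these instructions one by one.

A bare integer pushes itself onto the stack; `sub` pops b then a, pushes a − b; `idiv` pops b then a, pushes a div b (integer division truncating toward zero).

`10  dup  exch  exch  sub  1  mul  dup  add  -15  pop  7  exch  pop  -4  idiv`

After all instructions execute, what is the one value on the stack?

10   -> [10]
dup  -> [10, 10]
exch -> [10, 10]
exch -> [10, 10]
sub  -> [0]
1    -> [0, 1]
mul  -> [0]
dup  -> [0, 0]
add  -> [0]
-15  -> [0, -15]
pop  -> [0]
7    -> [0, 7]
exch -> [7, 0]
pop  -> [7]
-4   -> [7, -4]
idiv -> [-1]

-1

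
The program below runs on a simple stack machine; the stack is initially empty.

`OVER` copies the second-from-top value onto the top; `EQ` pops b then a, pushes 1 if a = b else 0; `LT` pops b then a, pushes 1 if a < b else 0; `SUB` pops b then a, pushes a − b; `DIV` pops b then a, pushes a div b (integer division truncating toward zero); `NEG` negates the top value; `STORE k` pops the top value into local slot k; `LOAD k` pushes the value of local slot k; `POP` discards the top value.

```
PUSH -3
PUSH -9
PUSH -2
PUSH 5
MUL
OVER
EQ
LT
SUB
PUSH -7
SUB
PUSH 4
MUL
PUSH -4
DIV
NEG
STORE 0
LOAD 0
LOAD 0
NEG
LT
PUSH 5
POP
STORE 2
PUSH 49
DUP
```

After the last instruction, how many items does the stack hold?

PUSH -3 : [-3]
PUSH -9 : [-3, -9]
PUSH -2 : [-3, -9, -2]
PUSH 5  : [-3, -9, -2, 5]
MUL     : [-3, -9, -10]
OVER    : [-3, -9, -10, -9]
EQ      : [-3, -9, 0]
LT      : [-3, 1]
SUB     : [-4]
PUSH -7 : [-4, -7]
SUB     : [3]
PUSH 4  : [3, 4]
MUL     : [12]
PUSH -4 : [12, -4]
DIV     : [-3]
NEG     : [3]
STORE 0 : []
LOAD 0  : [3]
LOAD 0  : [3, 3]
NEG     : [3, -3]
LT      : [0]
PUSH 5  : [0, 5]
POP     : [0]
STORE 2 : []
PUSH 49 : [49]
DUP     : [49, 49]

2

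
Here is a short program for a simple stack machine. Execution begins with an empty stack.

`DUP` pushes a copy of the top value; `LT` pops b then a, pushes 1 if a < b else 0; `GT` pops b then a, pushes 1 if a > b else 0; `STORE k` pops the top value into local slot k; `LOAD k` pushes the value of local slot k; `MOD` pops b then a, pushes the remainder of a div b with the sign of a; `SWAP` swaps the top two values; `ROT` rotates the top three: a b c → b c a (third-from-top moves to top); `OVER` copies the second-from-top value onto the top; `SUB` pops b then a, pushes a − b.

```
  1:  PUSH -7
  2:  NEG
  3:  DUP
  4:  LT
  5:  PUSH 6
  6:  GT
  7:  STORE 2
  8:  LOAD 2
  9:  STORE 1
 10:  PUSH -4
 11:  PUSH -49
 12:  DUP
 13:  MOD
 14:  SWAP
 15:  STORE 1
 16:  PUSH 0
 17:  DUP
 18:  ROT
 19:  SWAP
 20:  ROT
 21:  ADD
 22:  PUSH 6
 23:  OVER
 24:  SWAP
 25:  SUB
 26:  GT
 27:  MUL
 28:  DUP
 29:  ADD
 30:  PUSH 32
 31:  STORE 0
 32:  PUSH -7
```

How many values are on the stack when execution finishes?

PUSH -7  -> -7
NEG      -> 7
DUP      -> 7 7
LT       -> 0
PUSH 6   -> 0 6
GT       -> 0
STORE 2  -> (empty)
LOAD 2   -> 0
STORE 1  -> (empty)
PUSH -4  -> -4
PUSH -49 -> -4 -49
DUP      -> -4 -49 -49
MOD      -> -4 0
SWAP     -> 0 -4
STORE 1  -> 0
PUSH 0   -> 0 0
DUP      -> 0 0 0
ROT      -> 0 0 0
SWAP     -> 0 0 0
ROT      -> 0 0 0
ADD      -> 0 0
PUSH 6   -> 0 0 6
OVER     -> 0 0 6 0
SWAP     -> 0 0 0 6
SUB      -> 0 0 -6
GT       -> 0 1
MUL      -> 0
DUP      -> 0 0
ADD      -> 0
PUSH 32  -> 0 32
STORE 0  -> 0
PUSH -7  -> 0 -7

2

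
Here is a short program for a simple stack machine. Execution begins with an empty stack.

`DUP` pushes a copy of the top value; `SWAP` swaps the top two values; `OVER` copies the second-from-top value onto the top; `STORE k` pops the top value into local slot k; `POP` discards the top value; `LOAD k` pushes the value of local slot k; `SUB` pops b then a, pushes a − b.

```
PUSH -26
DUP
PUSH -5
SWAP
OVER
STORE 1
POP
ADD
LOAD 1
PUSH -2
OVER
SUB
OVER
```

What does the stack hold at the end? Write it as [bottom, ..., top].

PUSH -26  [-26]
DUP       [-26, -26]
PUSH -5   [-26, -26, -5]
SWAP      [-26, -5, -26]
OVER      [-26, -5, -26, -5]
STORE 1   [-26, -5, -26]
POP       [-26, -5]
ADD       [-31]
LOAD 1    [-31, -5]
PUSH -2   [-31, -5, -2]
OVER      [-31, -5, -2, -5]
SUB       [-31, -5, 3]
OVER      [-31, -5, 3, -5]

[-31, -5, 3, -5]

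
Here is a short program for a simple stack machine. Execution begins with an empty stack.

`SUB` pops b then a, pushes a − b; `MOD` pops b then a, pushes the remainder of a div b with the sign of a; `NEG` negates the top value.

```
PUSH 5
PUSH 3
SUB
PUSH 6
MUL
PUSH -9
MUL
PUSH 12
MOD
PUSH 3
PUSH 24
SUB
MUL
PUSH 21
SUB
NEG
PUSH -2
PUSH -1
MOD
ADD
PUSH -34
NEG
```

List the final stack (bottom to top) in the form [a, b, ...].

[21, 34]

PUSH 5   : 5
PUSH 3   : 5 3
SUB      : 2
PUSH 6   : 2 6
MUL      : 12
PUSH -9  : 12 -9
MUL      : -108
PUSH 12  : -108 12
MOD      : 0
PUSH 3   : 0 3
PUSH 24  : 0 3 24
SUB      : 0 -21
MUL      : 0
PUSH 21  : 0 21
SUB      : -21
NEG      : 21
PUSH -2  : 21 -2
PUSH -1  : 21 -2 -1
MOD      : 21 0
ADD      : 21
PUSH -34 : 21 -34
NEG      : 21 34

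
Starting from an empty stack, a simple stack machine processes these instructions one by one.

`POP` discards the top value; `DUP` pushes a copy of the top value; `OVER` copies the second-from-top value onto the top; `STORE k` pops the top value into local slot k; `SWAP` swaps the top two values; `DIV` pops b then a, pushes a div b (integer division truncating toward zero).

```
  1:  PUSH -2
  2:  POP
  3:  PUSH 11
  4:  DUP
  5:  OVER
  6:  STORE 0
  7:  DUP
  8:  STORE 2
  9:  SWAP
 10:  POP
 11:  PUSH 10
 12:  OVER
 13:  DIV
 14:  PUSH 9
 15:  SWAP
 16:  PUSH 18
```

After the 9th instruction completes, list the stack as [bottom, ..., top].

[11, 11]

PUSH -2 → -2
POP     → (empty)
PUSH 11 → 11
DUP     → 11 11
OVER    → 11 11 11
STORE 0 → 11 11
DUP     → 11 11 11
STORE 2 → 11 11
SWAP    → 11 11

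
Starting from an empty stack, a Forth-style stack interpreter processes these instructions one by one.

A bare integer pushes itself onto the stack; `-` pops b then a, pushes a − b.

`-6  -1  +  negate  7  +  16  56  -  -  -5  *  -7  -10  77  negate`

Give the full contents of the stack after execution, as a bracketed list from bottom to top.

[-270, -7, -10, -77]

-6      [-6]
-1      [-6, -1]
+       [-7]
negate  [7]
7       [7, 7]
+       [14]
16      [14, 16]
56      [14, 16, 56]
-       [14, -40]
-       [54]
-5      [54, -5]
*       [-270]
-7      [-270, -7]
-10     [-270, -7, -10]
77      [-270, -7, -10, 77]
negate  [-270, -7, -10, -77]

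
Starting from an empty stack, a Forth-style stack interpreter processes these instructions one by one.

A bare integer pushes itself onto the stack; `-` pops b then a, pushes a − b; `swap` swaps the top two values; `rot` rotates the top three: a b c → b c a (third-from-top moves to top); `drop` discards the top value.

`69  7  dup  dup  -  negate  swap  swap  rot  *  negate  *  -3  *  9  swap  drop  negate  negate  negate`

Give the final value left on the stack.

69     : [69]
7      : [69, 7]
dup    : [69, 7, 7]
dup    : [69, 7, 7, 7]
-      : [69, 7, 0]
negate : [69, 7, 0]
swap   : [69, 0, 7]
swap   : [69, 7, 0]
rot    : [7, 0, 69]
*      : [7, 0]
negate : [7, 0]
*      : [0]
-3     : [0, -3]
*      : [0]
9      : [0, 9]
swap   : [9, 0]
drop   : [9]
negate : [-9]
negate : [9]
negate : [-9]

-9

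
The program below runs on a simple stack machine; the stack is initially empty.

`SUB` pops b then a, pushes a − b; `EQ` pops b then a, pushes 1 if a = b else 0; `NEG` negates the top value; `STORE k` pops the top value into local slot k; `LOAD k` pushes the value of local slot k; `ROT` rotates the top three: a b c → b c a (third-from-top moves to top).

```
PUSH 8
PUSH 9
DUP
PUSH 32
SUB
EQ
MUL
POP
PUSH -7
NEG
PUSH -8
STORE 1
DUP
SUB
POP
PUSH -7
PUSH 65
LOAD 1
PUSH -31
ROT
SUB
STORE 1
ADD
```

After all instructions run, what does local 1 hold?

-96

PUSH 8   -> [8]
PUSH 9   -> [8, 9]
DUP      -> [8, 9, 9]
PUSH 32  -> [8, 9, 9, 32]
SUB      -> [8, 9, -23]
EQ       -> [8, 0]
MUL      -> [0]
POP      -> []
PUSH -7  -> [-7]
NEG      -> [7]
PUSH -8  -> [7, -8]
STORE 1  -> [7]
DUP      -> [7, 7]
SUB      -> [0]
POP      -> []
PUSH -7  -> [-7]
PUSH 65  -> [-7, 65]
LOAD 1   -> [-7, 65, -8]
PUSH -31 -> [-7, 65, -8, -31]
ROT      -> [-7, -8, -31, 65]
SUB      -> [-7, -8, -96]
STORE 1  -> [-7, -8]
ADD      -> [-15]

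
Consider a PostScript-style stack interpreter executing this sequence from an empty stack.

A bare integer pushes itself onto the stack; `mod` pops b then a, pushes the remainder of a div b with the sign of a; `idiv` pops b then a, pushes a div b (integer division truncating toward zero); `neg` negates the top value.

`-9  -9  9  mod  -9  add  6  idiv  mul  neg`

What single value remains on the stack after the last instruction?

-9

-9   -> -9
-9   -> -9 -9
9    -> -9 -9 9
mod  -> -9 0
-9   -> -9 0 -9
add  -> -9 -9
6    -> -9 -9 6
idiv -> -9 -1
mul  -> 9
neg  -> -9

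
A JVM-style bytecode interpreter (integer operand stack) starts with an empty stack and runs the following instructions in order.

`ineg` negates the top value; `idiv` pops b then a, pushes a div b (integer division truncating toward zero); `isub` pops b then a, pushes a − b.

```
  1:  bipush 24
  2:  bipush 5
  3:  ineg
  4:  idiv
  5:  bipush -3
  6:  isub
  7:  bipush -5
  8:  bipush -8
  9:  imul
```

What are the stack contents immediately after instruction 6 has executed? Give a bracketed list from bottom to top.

[-1]

bipush 24 : [24]
bipush 5  : [24, 5]
ineg      : [24, -5]
idiv      : [-4]
bipush -3 : [-4, -3]
isub      : [-1]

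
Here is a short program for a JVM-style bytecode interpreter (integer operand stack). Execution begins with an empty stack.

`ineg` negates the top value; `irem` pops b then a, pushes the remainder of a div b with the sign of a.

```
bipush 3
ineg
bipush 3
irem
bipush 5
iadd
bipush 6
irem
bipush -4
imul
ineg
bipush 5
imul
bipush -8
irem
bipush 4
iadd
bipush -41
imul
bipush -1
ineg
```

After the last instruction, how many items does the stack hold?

bipush 3    [3]
ineg        [-3]
bipush 3    [-3, 3]
irem        [0]
bipush 5    [0, 5]
iadd        [5]
bipush 6    [5, 6]
irem        [5]
bipush -4   [5, -4]
imul        [-20]
ineg        [20]
bipush 5    [20, 5]
imul        [100]
bipush -8   [100, -8]
irem        [4]
bipush 4    [4, 4]
iadd        [8]
bipush -41  [8, -41]
imul        [-328]
bipush -1   [-328, -1]
ineg        [-328, 1]

2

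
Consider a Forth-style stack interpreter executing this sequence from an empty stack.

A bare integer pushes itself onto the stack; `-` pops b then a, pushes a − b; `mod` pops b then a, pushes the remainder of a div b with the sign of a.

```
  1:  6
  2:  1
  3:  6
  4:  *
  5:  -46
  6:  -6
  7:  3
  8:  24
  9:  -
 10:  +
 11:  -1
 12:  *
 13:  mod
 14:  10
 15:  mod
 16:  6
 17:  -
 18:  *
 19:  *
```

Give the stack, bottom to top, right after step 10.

[6, 6, -46, -27]

6   → [6]
1   → [6, 1]
6   → [6, 1, 6]
*   → [6, 6]
-46 → [6, 6, -46]
-6  → [6, 6, -46, -6]
3   → [6, 6, -46, -6, 3]
24  → [6, 6, -46, -6, 3, 24]
-   → [6, 6, -46, -6, -21]
+   → [6, 6, -46, -27]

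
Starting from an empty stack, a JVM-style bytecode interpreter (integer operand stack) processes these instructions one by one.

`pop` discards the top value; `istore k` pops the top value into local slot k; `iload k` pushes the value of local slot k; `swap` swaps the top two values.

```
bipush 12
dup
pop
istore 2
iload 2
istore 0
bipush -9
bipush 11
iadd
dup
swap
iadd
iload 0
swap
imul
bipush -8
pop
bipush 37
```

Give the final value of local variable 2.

bipush 12 → [12]
dup       → [12, 12]
pop       → [12]
istore 2  → []
iload 2   → [12]
istore 0  → []
bipush -9 → [-9]
bipush 11 → [-9, 11]
iadd      → [2]
dup       → [2, 2]
swap      → [2, 2]
iadd      → [4]
iload 0   → [4, 12]
swap      → [12, 4]
imul      → [48]
bipush -8 → [48, -8]
pop       → [48]
bipush 37 → [48, 37]

12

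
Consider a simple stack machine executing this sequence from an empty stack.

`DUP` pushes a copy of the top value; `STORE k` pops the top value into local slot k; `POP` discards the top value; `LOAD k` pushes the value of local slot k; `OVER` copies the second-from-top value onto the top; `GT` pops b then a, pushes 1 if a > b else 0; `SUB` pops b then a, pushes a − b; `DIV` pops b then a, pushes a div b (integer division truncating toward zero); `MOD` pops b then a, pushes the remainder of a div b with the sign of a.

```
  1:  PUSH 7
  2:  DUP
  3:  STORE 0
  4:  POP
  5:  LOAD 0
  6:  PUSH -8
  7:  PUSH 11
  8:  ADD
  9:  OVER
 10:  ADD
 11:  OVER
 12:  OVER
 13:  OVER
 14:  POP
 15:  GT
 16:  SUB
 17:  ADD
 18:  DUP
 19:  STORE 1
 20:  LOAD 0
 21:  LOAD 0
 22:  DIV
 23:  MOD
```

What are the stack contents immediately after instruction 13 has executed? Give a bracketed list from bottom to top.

[7, 10, 7, 10, 7]

PUSH 7  : 7
DUP     : 7 7
STORE 0 : 7
POP     : (empty)
LOAD 0  : 7
PUSH -8 : 7 -8
PUSH 11 : 7 -8 11
ADD     : 7 3
OVER    : 7 3 7
ADD     : 7 10
OVER    : 7 10 7
OVER    : 7 10 7 10
OVER    : 7 10 7 10 7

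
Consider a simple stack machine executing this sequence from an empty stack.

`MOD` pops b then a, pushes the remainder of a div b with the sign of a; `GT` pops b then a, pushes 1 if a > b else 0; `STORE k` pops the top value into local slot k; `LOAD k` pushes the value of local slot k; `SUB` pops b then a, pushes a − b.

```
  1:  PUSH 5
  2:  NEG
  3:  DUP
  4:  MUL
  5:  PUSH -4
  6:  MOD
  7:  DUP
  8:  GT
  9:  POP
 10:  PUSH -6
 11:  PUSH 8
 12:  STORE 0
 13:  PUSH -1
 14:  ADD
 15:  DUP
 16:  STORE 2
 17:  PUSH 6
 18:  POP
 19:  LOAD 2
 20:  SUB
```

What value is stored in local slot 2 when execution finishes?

PUSH 5  : 5
NEG     : -5
DUP     : -5 -5
MUL     : 25
PUSH -4 : 25 -4
MOD     : 1
DUP     : 1 1
GT      : 0
POP     : (empty)
PUSH -6 : -6
PUSH 8  : -6 8
STORE 0 : -6
PUSH -1 : -6 -1
ADD     : -7
DUP     : -7 -7
STORE 2 : -7
PUSH 6  : -7 6
POP     : -7
LOAD 2  : -7 -7
SUB     : 0

-7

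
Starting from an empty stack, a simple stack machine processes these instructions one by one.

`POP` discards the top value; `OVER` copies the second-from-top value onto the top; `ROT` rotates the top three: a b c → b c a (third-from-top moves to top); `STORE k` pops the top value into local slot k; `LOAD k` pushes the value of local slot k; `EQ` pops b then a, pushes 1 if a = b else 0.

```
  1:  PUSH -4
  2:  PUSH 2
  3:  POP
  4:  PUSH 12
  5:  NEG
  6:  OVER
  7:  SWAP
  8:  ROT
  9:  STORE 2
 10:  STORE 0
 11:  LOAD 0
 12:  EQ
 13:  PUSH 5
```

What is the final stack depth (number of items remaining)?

PUSH -4 -> [-4]
PUSH 2  -> [-4, 2]
POP     -> [-4]
PUSH 12 -> [-4, 12]
NEG     -> [-4, -12]
OVER    -> [-4, -12, -4]
SWAP    -> [-4, -4, -12]
ROT     -> [-4, -12, -4]
STORE 2 -> [-4, -12]
STORE 0 -> [-4]
LOAD 0  -> [-4, -12]
EQ      -> [0]
PUSH 5  -> [0, 5]

2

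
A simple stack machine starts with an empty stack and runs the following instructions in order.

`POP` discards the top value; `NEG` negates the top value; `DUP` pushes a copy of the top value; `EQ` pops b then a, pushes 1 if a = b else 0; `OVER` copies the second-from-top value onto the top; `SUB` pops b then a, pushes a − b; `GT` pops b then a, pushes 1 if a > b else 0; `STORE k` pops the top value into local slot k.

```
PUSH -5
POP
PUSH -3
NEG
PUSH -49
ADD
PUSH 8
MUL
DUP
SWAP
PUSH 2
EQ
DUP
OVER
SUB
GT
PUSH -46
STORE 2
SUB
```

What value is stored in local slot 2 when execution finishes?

-46

PUSH -5  : [-5]
POP      : []
PUSH -3  : [-3]
NEG      : [3]
PUSH -49 : [3, -49]
ADD      : [-46]
PUSH 8   : [-46, 8]
MUL      : [-368]
DUP      : [-368, -368]
SWAP     : [-368, -368]
PUSH 2   : [-368, -368, 2]
EQ       : [-368, 0]
DUP      : [-368, 0, 0]
OVER     : [-368, 0, 0, 0]
SUB      : [-368, 0, 0]
GT       : [-368, 0]
PUSH -46 : [-368, 0, -46]
STORE 2  : [-368, 0]
SUB      : [-368]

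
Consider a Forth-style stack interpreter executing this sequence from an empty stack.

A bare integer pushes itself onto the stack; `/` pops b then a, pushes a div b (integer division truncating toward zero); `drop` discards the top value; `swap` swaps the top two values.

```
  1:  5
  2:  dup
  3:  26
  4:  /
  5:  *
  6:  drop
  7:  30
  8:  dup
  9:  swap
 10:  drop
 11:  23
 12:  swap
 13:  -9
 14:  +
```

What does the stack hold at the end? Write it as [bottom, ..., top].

[23, 21]

5     [5]
dup   [5, 5]
26    [5, 5, 26]
/     [5, 0]
*     [0]
drop  []
30    [30]
dup   [30, 30]
swap  [30, 30]
drop  [30]
23    [30, 23]
swap  [23, 30]
-9    [23, 30, -9]
+     [23, 21]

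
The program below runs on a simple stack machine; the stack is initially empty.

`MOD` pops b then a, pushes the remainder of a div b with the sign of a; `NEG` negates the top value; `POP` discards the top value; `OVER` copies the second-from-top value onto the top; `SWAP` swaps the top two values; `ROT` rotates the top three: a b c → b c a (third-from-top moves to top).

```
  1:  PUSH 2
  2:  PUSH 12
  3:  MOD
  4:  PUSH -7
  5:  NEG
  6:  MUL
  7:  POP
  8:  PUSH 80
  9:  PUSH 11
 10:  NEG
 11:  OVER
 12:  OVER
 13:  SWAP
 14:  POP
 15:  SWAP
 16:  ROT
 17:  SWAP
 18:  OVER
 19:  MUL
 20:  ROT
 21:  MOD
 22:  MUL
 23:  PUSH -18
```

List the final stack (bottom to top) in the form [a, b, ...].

[0, -18]

PUSH 2   -> 2
PUSH 12  -> 2 12
MOD      -> 2
PUSH -7  -> 2 -7
NEG      -> 2 7
MUL      -> 14
POP      -> (empty)
PUSH 80  -> 80
PUSH 11  -> 80 11
NEG      -> 80 -11
OVER     -> 80 -11 80
OVER     -> 80 -11 80 -11
SWAP     -> 80 -11 -11 80
POP      -> 80 -11 -11
SWAP     -> 80 -11 -11
ROT      -> -11 -11 80
SWAP     -> -11 80 -11
OVER     -> -11 80 -11 80
MUL      -> -11 80 -880
ROT      -> 80 -880 -11
MOD      -> 80 0
MUL      -> 0
PUSH -18 -> 0 -18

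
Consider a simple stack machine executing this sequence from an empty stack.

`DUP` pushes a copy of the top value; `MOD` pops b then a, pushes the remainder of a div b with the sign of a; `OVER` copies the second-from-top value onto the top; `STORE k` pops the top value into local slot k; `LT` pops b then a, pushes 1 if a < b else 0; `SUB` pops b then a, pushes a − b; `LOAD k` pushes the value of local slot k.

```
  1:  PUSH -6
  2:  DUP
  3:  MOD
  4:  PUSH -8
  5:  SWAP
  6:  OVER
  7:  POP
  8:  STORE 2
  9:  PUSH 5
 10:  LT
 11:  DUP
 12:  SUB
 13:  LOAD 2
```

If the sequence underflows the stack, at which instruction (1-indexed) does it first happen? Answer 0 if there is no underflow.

PUSH -6 : -6
DUP     : -6 -6
MOD     : 0
PUSH -8 : 0 -8
SWAP    : -8 0
OVER    : -8 0 -8
POP     : -8 0
STORE 2 : -8
PUSH 5  : -8 5
LT      : 1
DUP     : 1 1
SUB     : 0
LOAD 2  : 0 0

0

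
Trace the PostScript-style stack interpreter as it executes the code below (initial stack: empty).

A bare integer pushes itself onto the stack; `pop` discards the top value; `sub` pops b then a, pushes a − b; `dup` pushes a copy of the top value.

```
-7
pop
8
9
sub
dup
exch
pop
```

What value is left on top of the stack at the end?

-1

-7    [-7]
pop   []
8     [8]
9     [8, 9]
sub   [-1]
dup   [-1, -1]
exch  [-1, -1]
pop   [-1]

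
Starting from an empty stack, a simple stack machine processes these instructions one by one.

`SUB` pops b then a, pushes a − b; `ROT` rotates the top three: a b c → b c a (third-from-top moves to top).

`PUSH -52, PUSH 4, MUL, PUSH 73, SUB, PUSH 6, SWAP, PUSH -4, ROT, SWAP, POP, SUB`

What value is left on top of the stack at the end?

PUSH -52  [-52]
PUSH 4    [-52, 4]
MUL       [-208]
PUSH 73   [-208, 73]
SUB       [-281]
PUSH 6    [-281, 6]
SWAP      [6, -281]
PUSH -4   [6, -281, -4]
ROT       [-281, -4, 6]
SWAP      [-281, 6, -4]
POP       [-281, 6]
SUB       [-287]

-287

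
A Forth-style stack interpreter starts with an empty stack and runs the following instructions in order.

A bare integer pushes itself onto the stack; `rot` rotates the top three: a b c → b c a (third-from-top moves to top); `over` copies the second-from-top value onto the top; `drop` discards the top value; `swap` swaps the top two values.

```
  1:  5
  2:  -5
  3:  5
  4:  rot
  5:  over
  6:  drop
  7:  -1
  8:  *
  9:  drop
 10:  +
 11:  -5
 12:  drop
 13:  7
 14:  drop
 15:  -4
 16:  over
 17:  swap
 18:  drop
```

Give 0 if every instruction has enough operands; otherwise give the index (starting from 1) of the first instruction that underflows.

0

5    -> [5]
-5   -> [5, -5]
5    -> [5, -5, 5]
rot  -> [-5, 5, 5]
over -> [-5, 5, 5, 5]
drop -> [-5, 5, 5]
-1   -> [-5, 5, 5, -1]
*    -> [-5, 5, -5]
drop -> [-5, 5]
+    -> [0]
-5   -> [0, -5]
drop -> [0]
7    -> [0, 7]
drop -> [0]
-4   -> [0, -4]
over -> [0, -4, 0]
swap -> [0, 0, -4]
drop -> [0, 0]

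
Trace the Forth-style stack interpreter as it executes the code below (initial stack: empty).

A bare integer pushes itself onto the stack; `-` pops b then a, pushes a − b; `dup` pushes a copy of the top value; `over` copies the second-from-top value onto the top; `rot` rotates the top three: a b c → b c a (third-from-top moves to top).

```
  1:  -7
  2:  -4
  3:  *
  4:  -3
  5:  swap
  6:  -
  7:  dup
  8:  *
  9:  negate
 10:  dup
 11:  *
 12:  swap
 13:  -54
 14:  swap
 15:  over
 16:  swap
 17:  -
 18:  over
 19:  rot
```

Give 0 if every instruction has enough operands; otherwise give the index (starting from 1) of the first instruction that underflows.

12

-7      [-7]
-4      [-7, -4]
*       [28]
-3      [28, -3]
swap    [-3, 28]
-       [-31]
dup     [-31, -31]
*       [961]
negate  [-961]
dup     [-961, -961]
*       [923521]
swap  — needs 2 operands, stack has 1 → underflow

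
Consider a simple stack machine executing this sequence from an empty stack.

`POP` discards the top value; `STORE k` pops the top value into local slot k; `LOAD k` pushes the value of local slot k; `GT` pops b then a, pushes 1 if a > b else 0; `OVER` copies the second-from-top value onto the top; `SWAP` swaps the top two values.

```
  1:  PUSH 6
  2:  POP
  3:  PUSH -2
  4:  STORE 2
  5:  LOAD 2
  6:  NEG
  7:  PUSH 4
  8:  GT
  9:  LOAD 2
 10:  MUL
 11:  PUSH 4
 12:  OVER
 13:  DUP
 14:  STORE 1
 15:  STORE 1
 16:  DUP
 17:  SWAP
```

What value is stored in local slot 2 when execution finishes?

PUSH 6   [6]
POP      []
PUSH -2  [-2]
STORE 2  []
LOAD 2   [-2]
NEG      [2]
PUSH 4   [2, 4]
GT       [0]
LOAD 2   [0, -2]
MUL      [0]
PUSH 4   [0, 4]
OVER     [0, 4, 0]
DUP      [0, 4, 0, 0]
STORE 1  [0, 4, 0]
STORE 1  [0, 4]
DUP      [0, 4, 4]
SWAP     [0, 4, 4]

-2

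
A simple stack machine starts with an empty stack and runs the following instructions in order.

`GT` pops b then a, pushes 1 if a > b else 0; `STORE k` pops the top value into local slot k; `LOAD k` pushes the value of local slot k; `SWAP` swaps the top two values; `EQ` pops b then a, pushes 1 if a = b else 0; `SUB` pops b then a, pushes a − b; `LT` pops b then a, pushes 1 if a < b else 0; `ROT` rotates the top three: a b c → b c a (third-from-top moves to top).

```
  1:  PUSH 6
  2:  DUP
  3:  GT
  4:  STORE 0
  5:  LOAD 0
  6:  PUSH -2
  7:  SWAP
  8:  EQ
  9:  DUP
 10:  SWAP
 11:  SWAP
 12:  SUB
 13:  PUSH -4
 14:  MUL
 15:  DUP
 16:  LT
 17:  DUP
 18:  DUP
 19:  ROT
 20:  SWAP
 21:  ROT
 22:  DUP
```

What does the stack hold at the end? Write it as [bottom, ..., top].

[0, 0, 0, 0]

PUSH 6   6
DUP      6 6
GT       0
STORE 0  (empty)
LOAD 0   0
PUSH -2  0 -2
SWAP     -2 0
EQ       0
DUP      0 0
SWAP     0 0
SWAP     0 0
SUB      0
PUSH -4  0 -4
MUL      0
DUP      0 0
LT       0
DUP      0 0
DUP      0 0 0
ROT      0 0 0
SWAP     0 0 0
ROT      0 0 0
DUP      0 0 0 0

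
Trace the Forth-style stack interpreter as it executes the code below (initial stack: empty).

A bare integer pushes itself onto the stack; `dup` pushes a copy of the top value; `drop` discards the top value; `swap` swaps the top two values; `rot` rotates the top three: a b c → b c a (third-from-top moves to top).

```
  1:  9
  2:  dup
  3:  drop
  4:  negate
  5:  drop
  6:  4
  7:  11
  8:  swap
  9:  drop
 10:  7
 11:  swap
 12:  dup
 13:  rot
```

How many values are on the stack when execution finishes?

3

9      -> [9]
dup    -> [9, 9]
drop   -> [9]
negate -> [-9]
drop   -> []
4      -> [4]
11     -> [4, 11]
swap   -> [11, 4]
drop   -> [11]
7      -> [11, 7]
swap   -> [7, 11]
dup    -> [7, 11, 11]
rot    -> [11, 11, 7]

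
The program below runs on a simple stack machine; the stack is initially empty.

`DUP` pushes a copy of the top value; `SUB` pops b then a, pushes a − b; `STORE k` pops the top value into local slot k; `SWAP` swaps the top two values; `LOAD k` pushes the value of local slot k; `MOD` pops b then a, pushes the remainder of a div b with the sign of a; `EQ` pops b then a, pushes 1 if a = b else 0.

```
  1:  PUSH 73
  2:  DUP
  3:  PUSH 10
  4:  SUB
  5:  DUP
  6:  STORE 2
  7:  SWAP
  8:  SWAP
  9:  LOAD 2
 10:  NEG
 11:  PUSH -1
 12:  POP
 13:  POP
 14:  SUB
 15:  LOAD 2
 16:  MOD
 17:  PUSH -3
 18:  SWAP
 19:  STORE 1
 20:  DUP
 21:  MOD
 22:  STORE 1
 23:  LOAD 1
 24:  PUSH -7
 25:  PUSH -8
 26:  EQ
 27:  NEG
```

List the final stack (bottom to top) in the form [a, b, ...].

PUSH 73  73
DUP      73 73
PUSH 10  73 73 10
SUB      73 63
DUP      73 63 63
STORE 2  73 63
SWAP     63 73
SWAP     73 63
LOAD 2   73 63 63
NEG      73 63 -63
PUSH -1  73 63 -63 -1
POP      73 63 -63
POP      73 63
SUB      10
LOAD 2   10 63
MOD      10
PUSH -3  10 -3
SWAP     -3 10
STORE 1  -3
DUP      -3 -3
MOD      0
STORE 1  (empty)
LOAD 1   0
PUSH -7  0 -7
PUSH -8  0 -7 -8
EQ       0 0
NEG      0 0

[0, 0]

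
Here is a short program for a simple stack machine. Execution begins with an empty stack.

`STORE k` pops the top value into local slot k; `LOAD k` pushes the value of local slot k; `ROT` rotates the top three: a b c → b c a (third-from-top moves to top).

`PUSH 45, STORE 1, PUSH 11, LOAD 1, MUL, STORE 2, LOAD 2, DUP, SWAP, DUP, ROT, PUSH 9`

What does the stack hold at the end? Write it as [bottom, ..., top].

[495, 495, 495, 9]

PUSH 45  [45]
STORE 1  []
PUSH 11  [11]
LOAD 1   [11, 45]
MUL      [495]
STORE 2  []
LOAD 2   [495]
DUP      [495, 495]
SWAP     [495, 495]
DUP      [495, 495, 495]
ROT      [495, 495, 495]
PUSH 9   [495, 495, 495, 9]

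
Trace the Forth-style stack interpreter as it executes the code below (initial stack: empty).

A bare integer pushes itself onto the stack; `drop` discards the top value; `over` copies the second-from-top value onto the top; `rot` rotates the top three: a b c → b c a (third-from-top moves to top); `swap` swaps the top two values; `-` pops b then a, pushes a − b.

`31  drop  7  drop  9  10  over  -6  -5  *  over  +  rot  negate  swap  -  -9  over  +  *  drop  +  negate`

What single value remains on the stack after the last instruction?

-18

31     : 31
drop   : (empty)
7      : 7
drop   : (empty)
9      : 9
10     : 9 10
over   : 9 10 9
-6     : 9 10 9 -6
-5     : 9 10 9 -6 -5
*      : 9 10 9 30
over   : 9 10 9 30 9
+      : 9 10 9 39
rot    : 9 9 39 10
negate : 9 9 39 -10
swap   : 9 9 -10 39
-      : 9 9 -49
-9     : 9 9 -49 -9
over   : 9 9 -49 -9 -49
+      : 9 9 -49 -58
*      : 9 9 2842
drop   : 9 9
+      : 18
negate : -18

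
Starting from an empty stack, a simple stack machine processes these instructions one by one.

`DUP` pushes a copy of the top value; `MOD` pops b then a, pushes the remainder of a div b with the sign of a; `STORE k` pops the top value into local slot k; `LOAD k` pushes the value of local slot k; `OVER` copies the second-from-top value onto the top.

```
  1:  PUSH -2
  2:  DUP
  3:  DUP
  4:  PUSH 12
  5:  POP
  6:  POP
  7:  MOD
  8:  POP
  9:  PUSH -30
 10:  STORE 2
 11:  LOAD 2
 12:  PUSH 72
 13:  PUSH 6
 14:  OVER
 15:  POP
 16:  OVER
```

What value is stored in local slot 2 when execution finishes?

-30

PUSH -2   -2
DUP       -2 -2
DUP       -2 -2 -2
PUSH 12   -2 -2 -2 12
POP       -2 -2 -2
POP       -2 -2
MOD       0
POP       (empty)
PUSH -30  -30
STORE 2   (empty)
LOAD 2    -30
PUSH 72   -30 72
PUSH 6    -30 72 6
OVER      -30 72 6 72
POP       -30 72 6
OVER      -30 72 6 72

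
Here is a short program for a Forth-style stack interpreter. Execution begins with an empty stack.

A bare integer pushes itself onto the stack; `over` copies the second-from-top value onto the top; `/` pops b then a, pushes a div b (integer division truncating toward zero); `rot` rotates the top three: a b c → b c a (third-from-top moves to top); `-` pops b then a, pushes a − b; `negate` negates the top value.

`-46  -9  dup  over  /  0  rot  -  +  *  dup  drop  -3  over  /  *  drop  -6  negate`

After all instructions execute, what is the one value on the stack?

-46     -46
-9      -46 -9
dup     -46 -9 -9
over    -46 -9 -9 -9
/       -46 -9 1
0       -46 -9 1 0
rot     -46 1 0 -9
-       -46 1 9
+       -46 10
*       -460
dup     -460 -460
drop    -460
-3      -460 -3
over    -460 -3 -460
/       -460 0
*       0
drop    (empty)
-6      -6
negate  6

6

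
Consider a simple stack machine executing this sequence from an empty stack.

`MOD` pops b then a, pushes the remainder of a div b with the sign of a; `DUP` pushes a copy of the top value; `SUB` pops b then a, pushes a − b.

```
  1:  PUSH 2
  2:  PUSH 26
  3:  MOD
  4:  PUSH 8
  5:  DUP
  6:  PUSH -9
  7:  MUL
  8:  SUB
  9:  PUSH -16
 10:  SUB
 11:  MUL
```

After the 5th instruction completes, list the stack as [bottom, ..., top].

[2, 8, 8]

PUSH 2  : 2
PUSH 26 : 2 26
MOD     : 2
PUSH 8  : 2 8
DUP     : 2 8 8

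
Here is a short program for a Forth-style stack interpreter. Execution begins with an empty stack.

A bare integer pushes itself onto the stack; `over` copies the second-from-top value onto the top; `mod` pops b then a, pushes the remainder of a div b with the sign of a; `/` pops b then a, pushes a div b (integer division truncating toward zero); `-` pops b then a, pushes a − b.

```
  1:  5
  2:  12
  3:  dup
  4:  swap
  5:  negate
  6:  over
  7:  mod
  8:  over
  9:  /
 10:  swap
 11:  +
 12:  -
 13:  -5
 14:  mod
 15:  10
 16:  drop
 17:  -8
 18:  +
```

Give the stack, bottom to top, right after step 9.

5      -> [5]
12     -> [5, 12]
dup    -> [5, 12, 12]
swap   -> [5, 12, 12]
negate -> [5, 12, -12]
over   -> [5, 12, -12, 12]
mod    -> [5, 12, 0]
over   -> [5, 12, 0, 12]
/      -> [5, 12, 0]

[5, 12, 0]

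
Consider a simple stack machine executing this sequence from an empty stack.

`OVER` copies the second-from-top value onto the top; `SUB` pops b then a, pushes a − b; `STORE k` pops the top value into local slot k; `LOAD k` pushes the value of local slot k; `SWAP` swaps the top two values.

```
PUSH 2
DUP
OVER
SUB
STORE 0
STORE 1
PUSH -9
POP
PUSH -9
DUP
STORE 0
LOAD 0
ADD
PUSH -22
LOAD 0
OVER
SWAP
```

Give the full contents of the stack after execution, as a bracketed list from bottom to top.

PUSH 2    [2]
DUP       [2, 2]
OVER      [2, 2, 2]
SUB       [2, 0]
STORE 0   [2]
STORE 1   []
PUSH -9   [-9]
POP       []
PUSH -9   [-9]
DUP       [-9, -9]
STORE 0   [-9]
LOAD 0    [-9, -9]
ADD       [-18]
PUSH -22  [-18, -22]
LOAD 0    [-18, -22, -9]
OVER      [-18, -22, -9, -22]
SWAP      [-18, -22, -22, -9]

[-18, -22, -22, -9]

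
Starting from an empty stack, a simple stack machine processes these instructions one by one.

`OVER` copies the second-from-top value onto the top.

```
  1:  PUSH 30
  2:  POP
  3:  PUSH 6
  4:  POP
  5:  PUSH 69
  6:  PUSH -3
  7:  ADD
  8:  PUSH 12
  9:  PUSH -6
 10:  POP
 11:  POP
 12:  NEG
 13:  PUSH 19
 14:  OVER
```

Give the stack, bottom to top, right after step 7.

PUSH 30 → 30
POP     → (empty)
PUSH 6  → 6
POP     → (empty)
PUSH 69 → 69
PUSH -3 → 69 -3
ADD     → 66

[66]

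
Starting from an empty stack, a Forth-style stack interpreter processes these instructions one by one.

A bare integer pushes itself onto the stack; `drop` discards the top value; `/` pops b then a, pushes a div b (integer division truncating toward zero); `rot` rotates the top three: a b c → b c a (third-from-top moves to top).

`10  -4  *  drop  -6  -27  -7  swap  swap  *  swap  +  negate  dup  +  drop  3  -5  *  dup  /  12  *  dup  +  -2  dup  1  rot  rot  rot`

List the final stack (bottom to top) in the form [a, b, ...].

[24, -2, -2, 1]

10     -> [10]
-4     -> [10, -4]
*      -> [-40]
drop   -> []
-6     -> [-6]
-27    -> [-6, -27]
-7     -> [-6, -27, -7]
swap   -> [-6, -7, -27]
swap   -> [-6, -27, -7]
*      -> [-6, 189]
swap   -> [189, -6]
+      -> [183]
negate -> [-183]
dup    -> [-183, -183]
+      -> [-366]
drop   -> []
3      -> [3]
-5     -> [3, -5]
*      -> [-15]
dup    -> [-15, -15]
/      -> [1]
12     -> [1, 12]
*      -> [12]
dup    -> [12, 12]
+      -> [24]
-2     -> [24, -2]
dup    -> [24, -2, -2]
1      -> [24, -2, -2, 1]
rot    -> [24, -2, 1, -2]
rot    -> [24, 1, -2, -2]
rot    -> [24, -2, -2, 1]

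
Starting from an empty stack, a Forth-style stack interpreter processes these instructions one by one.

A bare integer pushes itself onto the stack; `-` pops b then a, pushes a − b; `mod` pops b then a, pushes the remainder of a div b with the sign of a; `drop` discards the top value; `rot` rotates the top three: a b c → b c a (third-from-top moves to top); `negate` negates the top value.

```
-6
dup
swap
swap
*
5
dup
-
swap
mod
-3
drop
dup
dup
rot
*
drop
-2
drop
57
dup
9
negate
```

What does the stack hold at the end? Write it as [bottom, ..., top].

[0, 57, 57, -9]

-6     -> -6
dup    -> -6 -6
swap   -> -6 -6
swap   -> -6 -6
*      -> 36
5      -> 36 5
dup    -> 36 5 5
-      -> 36 0
swap   -> 0 36
mod    -> 0
-3     -> 0 -3
drop   -> 0
dup    -> 0 0
dup    -> 0 0 0
rot    -> 0 0 0
*      -> 0 0
drop   -> 0
-2     -> 0 -2
drop   -> 0
57     -> 0 57
dup    -> 0 57 57
9      -> 0 57 57 9
negate -> 0 57 57 -9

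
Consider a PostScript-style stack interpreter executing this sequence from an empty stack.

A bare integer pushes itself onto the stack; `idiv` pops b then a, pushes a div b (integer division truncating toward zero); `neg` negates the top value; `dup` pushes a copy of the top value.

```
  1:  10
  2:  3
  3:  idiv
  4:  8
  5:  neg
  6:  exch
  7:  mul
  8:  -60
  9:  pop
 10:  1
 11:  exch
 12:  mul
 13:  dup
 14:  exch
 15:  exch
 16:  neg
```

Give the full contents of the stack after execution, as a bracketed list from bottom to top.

10   → 10
3    → 10 3
idiv → 3
8    → 3 8
neg  → 3 -8
exch → -8 3
mul  → -24
-60  → -24 -60
pop  → -24
1    → -24 1
exch → 1 -24
mul  → -24
dup  → -24 -24
exch → -24 -24
exch → -24 -24
neg  → -24 24

[-24, 24]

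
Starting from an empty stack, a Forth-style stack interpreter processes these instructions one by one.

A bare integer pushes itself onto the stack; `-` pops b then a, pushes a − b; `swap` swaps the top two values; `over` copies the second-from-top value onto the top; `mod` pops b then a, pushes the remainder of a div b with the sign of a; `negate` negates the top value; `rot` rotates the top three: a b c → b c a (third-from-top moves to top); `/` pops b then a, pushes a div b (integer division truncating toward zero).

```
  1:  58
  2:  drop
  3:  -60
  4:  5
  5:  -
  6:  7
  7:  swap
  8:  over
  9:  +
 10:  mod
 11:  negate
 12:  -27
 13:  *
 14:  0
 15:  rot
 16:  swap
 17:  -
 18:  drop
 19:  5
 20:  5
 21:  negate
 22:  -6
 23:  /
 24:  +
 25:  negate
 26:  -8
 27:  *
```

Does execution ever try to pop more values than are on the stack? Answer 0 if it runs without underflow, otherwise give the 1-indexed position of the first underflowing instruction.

58      [58]
drop    []
-60     [-60]
5       [-60, 5]
-       [-65]
7       [-65, 7]
swap    [7, -65]
over    [7, -65, 7]
+       [7, -58]
mod     [7]
negate  [-7]
-27     [-7, -27]
*       [189]
0       [189, 0]
rot  — needs 3 operands, stack has 2 → underflow

15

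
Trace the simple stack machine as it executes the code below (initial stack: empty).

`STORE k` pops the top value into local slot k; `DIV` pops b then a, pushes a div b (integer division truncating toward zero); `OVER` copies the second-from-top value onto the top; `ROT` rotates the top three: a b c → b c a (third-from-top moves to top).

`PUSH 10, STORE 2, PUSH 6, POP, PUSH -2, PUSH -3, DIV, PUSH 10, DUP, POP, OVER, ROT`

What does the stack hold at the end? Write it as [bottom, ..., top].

[10, 0, 0]

PUSH 10 : 10
STORE 2 : (empty)
PUSH 6  : 6
POP     : (empty)
PUSH -2 : -2
PUSH -3 : -2 -3
DIV     : 0
PUSH 10 : 0 10
DUP     : 0 10 10
POP     : 0 10
OVER    : 0 10 0
ROT     : 10 0 0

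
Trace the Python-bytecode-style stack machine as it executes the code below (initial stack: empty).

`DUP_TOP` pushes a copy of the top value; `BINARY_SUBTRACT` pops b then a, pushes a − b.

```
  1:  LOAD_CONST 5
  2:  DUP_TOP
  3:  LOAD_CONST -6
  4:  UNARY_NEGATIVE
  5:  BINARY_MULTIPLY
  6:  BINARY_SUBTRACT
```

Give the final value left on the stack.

LOAD_CONST 5    -> 5
DUP_TOP         -> 5 5
LOAD_CONST -6   -> 5 5 -6
UNARY_NEGATIVE  -> 5 5 6
BINARY_MULTIPLY -> 5 30
BINARY_SUBTRACT -> -25

-25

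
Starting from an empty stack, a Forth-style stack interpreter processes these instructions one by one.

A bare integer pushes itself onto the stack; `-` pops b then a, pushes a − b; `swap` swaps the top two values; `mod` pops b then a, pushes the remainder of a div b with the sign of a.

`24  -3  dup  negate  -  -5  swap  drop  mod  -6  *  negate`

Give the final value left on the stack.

24

24     → [24]
-3     → [24, -3]
dup    → [24, -3, -3]
negate → [24, -3, 3]
-      → [24, -6]
-5     → [24, -6, -5]
swap   → [24, -5, -6]
drop   → [24, -5]
mod    → [4]
-6     → [4, -6]
*      → [-24]
negate → [24]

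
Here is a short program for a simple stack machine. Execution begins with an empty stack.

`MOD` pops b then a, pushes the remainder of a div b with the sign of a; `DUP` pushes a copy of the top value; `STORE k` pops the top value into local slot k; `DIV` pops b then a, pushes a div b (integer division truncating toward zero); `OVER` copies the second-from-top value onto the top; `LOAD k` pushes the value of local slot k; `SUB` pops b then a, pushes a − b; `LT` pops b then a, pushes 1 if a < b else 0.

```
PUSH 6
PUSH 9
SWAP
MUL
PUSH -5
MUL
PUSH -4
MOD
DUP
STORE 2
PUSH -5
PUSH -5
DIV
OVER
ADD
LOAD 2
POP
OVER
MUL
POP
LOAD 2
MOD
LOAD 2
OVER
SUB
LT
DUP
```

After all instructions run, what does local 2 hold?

PUSH 6  : 6
PUSH 9  : 6 9
SWAP    : 9 6
MUL     : 54
PUSH -5 : 54 -5
MUL     : -270
PUSH -4 : -270 -4
MOD     : -2
DUP     : -2 -2
STORE 2 : -2
PUSH -5 : -2 -5
PUSH -5 : -2 -5 -5
DIV     : -2 1
OVER    : -2 1 -2
ADD     : -2 -1
LOAD 2  : -2 -1 -2
POP     : -2 -1
OVER    : -2 -1 -2
MUL     : -2 2
POP     : -2
LOAD 2  : -2 -2
MOD     : 0
LOAD 2  : 0 -2
OVER    : 0 -2 0
SUB     : 0 -2
LT      : 0
DUP     : 0 0

-2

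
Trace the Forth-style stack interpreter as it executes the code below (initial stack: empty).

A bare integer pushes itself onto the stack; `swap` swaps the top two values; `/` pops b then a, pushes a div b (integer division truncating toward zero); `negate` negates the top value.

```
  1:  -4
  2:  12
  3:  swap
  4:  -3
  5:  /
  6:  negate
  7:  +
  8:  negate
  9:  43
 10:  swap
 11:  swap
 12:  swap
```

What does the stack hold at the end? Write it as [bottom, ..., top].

-4     → -4
12     → -4 12
swap   → 12 -4
-3     → 12 -4 -3
/      → 12 1
negate → 12 -1
+      → 11
negate → -11
43     → -11 43
swap   → 43 -11
swap   → -11 43
swap   → 43 -11

[43, -11]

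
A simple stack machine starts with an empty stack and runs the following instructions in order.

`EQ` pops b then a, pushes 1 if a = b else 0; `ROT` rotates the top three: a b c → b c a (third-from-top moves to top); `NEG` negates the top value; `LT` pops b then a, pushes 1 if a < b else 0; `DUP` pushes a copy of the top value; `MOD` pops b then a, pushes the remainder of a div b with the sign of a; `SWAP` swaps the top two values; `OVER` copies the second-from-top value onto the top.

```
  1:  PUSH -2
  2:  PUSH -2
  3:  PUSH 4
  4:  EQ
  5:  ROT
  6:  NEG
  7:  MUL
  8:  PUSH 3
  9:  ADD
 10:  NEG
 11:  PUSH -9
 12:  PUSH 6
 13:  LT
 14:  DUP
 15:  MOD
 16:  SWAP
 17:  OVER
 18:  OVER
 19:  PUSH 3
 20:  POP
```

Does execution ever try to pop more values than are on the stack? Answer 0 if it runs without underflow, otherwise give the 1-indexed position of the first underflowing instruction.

PUSH -2  [-2]
PUSH -2  [-2, -2]
PUSH 4   [-2, -2, 4]
EQ       [-2, 0]
ROT  — needs 3 operands, stack has 2 → underflow

5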